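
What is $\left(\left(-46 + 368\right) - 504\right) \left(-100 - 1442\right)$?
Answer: $280644$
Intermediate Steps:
$\left(\left(-46 + 368\right) - 504\right) \left(-100 - 1442\right) = \left(322 - 504\right) \left(-1542\right) = \left(-182\right) \left(-1542\right) = 280644$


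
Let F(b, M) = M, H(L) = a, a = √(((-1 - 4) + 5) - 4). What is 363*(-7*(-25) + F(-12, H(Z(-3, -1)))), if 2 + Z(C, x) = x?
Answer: 63525 + 726*I ≈ 63525.0 + 726.0*I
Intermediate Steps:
a = 2*I (a = √((-5 + 5) - 4) = √(0 - 4) = √(-4) = 2*I ≈ 2.0*I)
Z(C, x) = -2 + x
H(L) = 2*I
363*(-7*(-25) + F(-12, H(Z(-3, -1)))) = 363*(-7*(-25) + 2*I) = 363*(175 + 2*I) = 63525 + 726*I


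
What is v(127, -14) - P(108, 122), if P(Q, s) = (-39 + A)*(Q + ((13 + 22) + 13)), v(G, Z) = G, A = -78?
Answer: 18379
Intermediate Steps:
P(Q, s) = -5616 - 117*Q (P(Q, s) = (-39 - 78)*(Q + ((13 + 22) + 13)) = -117*(Q + (35 + 13)) = -117*(Q + 48) = -117*(48 + Q) = -5616 - 117*Q)
v(127, -14) - P(108, 122) = 127 - (-5616 - 117*108) = 127 - (-5616 - 12636) = 127 - 1*(-18252) = 127 + 18252 = 18379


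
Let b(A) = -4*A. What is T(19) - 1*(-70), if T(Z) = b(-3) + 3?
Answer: 85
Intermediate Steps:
T(Z) = 15 (T(Z) = -4*(-3) + 3 = 12 + 3 = 15)
T(19) - 1*(-70) = 15 - 1*(-70) = 15 + 70 = 85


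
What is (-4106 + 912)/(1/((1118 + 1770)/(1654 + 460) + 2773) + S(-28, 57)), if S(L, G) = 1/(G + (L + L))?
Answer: -4683210485/1466781 ≈ -3192.8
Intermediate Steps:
S(L, G) = 1/(G + 2*L)
(-4106 + 912)/(1/((1118 + 1770)/(1654 + 460) + 2773) + S(-28, 57)) = (-4106 + 912)/(1/((1118 + 1770)/(1654 + 460) + 2773) + 1/(57 + 2*(-28))) = -3194/(1/(2888/2114 + 2773) + 1/(57 - 56)) = -3194/(1/(2888*(1/2114) + 2773) + 1/1) = -3194/(1/(1444/1057 + 2773) + 1) = -3194/(1/(2932505/1057) + 1) = -3194/(1057/2932505 + 1) = -3194/2933562/2932505 = -3194*2932505/2933562 = -4683210485/1466781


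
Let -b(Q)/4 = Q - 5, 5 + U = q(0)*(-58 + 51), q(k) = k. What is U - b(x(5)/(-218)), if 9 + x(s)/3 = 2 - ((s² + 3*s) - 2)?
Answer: -2455/109 ≈ -22.523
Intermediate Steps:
x(s) = -15 - 9*s - 3*s² (x(s) = -27 + 3*(2 - ((s² + 3*s) - 2)) = -27 + 3*(2 - (-2 + s² + 3*s)) = -27 + 3*(2 + (2 - s² - 3*s)) = -27 + 3*(4 - s² - 3*s) = -27 + (12 - 9*s - 3*s²) = -15 - 9*s - 3*s²)
U = -5 (U = -5 + 0*(-58 + 51) = -5 + 0*(-7) = -5 + 0 = -5)
b(Q) = 20 - 4*Q (b(Q) = -4*(Q - 5) = -4*(-5 + Q) = 20 - 4*Q)
U - b(x(5)/(-218)) = -5 - (20 - 4*(-15 - 9*5 - 3*5²)/(-218)) = -5 - (20 - 4*(-15 - 45 - 3*25)*(-1)/218) = -5 - (20 - 4*(-15 - 45 - 75)*(-1)/218) = -5 - (20 - (-540)*(-1)/218) = -5 - (20 - 4*135/218) = -5 - (20 - 270/109) = -5 - 1*1910/109 = -5 - 1910/109 = -2455/109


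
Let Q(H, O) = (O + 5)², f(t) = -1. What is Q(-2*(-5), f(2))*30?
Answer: 480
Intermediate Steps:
Q(H, O) = (5 + O)²
Q(-2*(-5), f(2))*30 = (5 - 1)²*30 = 4²*30 = 16*30 = 480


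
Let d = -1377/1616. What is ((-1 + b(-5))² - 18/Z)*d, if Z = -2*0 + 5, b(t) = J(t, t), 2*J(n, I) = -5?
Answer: -238221/32320 ≈ -7.3707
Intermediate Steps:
d = -1377/1616 (d = -1377*1/1616 = -1377/1616 ≈ -0.85210)
J(n, I) = -5/2 (J(n, I) = (½)*(-5) = -5/2)
b(t) = -5/2
Z = 5 (Z = 0 + 5 = 5)
((-1 + b(-5))² - 18/Z)*d = ((-1 - 5/2)² - 18/5)*(-1377/1616) = ((-7/2)² - 18*⅕)*(-1377/1616) = (49/4 - 18/5)*(-1377/1616) = (173/20)*(-1377/1616) = -238221/32320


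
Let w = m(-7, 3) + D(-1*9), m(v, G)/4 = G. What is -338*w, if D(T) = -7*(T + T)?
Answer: -46644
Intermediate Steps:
D(T) = -14*T
m(v, G) = 4*G
w = 138 (w = 4*3 - (-14)*9 = 12 - 14*(-9) = 12 + 126 = 138)
-338*w = -338*138 = -46644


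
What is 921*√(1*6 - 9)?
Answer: 921*I*√3 ≈ 1595.2*I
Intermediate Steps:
921*√(1*6 - 9) = 921*√(6 - 9) = 921*√(-3) = 921*(I*√3) = 921*I*√3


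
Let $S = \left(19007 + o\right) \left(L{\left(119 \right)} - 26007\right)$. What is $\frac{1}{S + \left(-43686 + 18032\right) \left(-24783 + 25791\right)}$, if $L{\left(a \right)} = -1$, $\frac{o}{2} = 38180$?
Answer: $- \frac{1}{2506164168} \approx -3.9902 \cdot 10^{-10}$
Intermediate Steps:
$o = 76360$ ($o = 2 \cdot 38180 = 76360$)
$S = -2480304936$ ($S = \left(19007 + 76360\right) \left(-1 - 26007\right) = 95367 \left(-26008\right) = -2480304936$)
$\frac{1}{S + \left(-43686 + 18032\right) \left(-24783 + 25791\right)} = \frac{1}{-2480304936 + \left(-43686 + 18032\right) \left(-24783 + 25791\right)} = \frac{1}{-2480304936 - 25859232} = \frac{1}{-2506164168} = - \frac{1}{2506164168}$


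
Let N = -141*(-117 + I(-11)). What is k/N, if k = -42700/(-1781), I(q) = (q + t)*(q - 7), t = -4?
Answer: -42700/38421513 ≈ -0.0011114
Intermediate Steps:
I(q) = (-7 + q)*(-4 + q) (I(q) = (q - 4)*(q - 7) = (-4 + q)*(-7 + q) = (-7 + q)*(-4 + q))
N = -21573 (N = -141*(-117 + (28 + (-11)² - 11*(-11))) = -141*(-117 + (28 + 121 + 121)) = -141*(-117 + 270) = -141*153 = -21573)
k = 42700/1781 (k = -42700*(-1/1781) = 42700/1781 ≈ 23.975)
k/N = (42700/1781)/(-21573) = (42700/1781)*(-1/21573) = -42700/38421513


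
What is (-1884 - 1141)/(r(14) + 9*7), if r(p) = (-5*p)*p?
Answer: 3025/917 ≈ 3.2988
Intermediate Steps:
r(p) = -5*p**2
(-1884 - 1141)/(r(14) + 9*7) = (-1884 - 1141)/(-5*14**2 + 9*7) = -3025/(-5*196 + 63) = -3025/(-980 + 63) = -3025/(-917) = -3025*(-1/917) = 3025/917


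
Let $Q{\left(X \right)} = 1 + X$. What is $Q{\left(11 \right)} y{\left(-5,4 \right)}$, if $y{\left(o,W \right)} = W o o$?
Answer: $1200$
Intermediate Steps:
$y{\left(o,W \right)} = W o^{2}$
$Q{\left(11 \right)} y{\left(-5,4 \right)} = \left(1 + 11\right) 4 \left(-5\right)^{2} = 12 \cdot 4 \cdot 25 = 12 \cdot 100 = 1200$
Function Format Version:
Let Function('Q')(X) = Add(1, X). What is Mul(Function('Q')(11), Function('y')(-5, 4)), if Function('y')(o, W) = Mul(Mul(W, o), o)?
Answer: 1200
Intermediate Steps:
Function('y')(o, W) = Mul(W, Pow(o, 2))
Mul(Function('Q')(11), Function('y')(-5, 4)) = Mul(Add(1, 11), Mul(4, Pow(-5, 2))) = Mul(12, Mul(4, 25)) = Mul(12, 100) = 1200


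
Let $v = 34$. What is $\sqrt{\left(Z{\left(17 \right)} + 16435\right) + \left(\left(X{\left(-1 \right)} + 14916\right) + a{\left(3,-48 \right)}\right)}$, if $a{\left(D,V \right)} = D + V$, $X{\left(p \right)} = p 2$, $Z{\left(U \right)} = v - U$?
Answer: $\sqrt{31321} \approx 176.98$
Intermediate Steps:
$Z{\left(U \right)} = 34 - U$
$X{\left(p \right)} = 2 p$
$\sqrt{\left(Z{\left(17 \right)} + 16435\right) + \left(\left(X{\left(-1 \right)} + 14916\right) + a{\left(3,-48 \right)}\right)} = \sqrt{\left(\left(34 - 17\right) + 16435\right) + \left(\left(2 \left(-1\right) + 14916\right) + \left(3 - 48\right)\right)} = \sqrt{\left(\left(34 - 17\right) + 16435\right) + \left(\left(-2 + 14916\right) - 45\right)} = \sqrt{\left(17 + 16435\right) + \left(14914 - 45\right)} = \sqrt{16452 + 14869} = \sqrt{31321}$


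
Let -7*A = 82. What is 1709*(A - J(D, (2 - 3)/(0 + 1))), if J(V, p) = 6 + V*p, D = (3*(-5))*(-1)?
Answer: -32471/7 ≈ -4638.7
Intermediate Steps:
A = -82/7 (A = -⅐*82 = -82/7 ≈ -11.714)
D = 15 (D = -15*(-1) = 15)
1709*(A - J(D, (2 - 3)/(0 + 1))) = 1709*(-82/7 - (6 + 15*((2 - 3)/(0 + 1)))) = 1709*(-82/7 - (6 + 15*(-1/1))) = 1709*(-82/7 - (6 + 15*(-1*1))) = 1709*(-82/7 - (6 + 15*(-1))) = 1709*(-82/7 - (6 - 15)) = 1709*(-82/7 - 1*(-9)) = 1709*(-82/7 + 9) = 1709*(-19/7) = -32471/7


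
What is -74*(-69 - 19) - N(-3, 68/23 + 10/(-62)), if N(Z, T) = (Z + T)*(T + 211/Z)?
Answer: 9910405040/1525107 ≈ 6498.2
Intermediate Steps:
N(Z, T) = (T + Z)*(T + 211/Z)
-74*(-69 - 19) - N(-3, 68/23 + 10/(-62)) = -74*(-69 - 19) - (211 + (68/23 + 10/(-62))² + (68/23 + 10/(-62))*(-3) + 211*(68/23 + 10/(-62))/(-3)) = -74*(-88) - (211 + (68*(1/23) + 10*(-1/62))² + (68*(1/23) + 10*(-1/62))*(-3) + 211*(68*(1/23) + 10*(-1/62))*(-⅓)) = 6512 - (211 + (68/23 - 5/31)² + (68/23 - 5/31)*(-3) + 211*(68/23 - 5/31)*(-⅓)) = 6512 - (211 + (1993/713)² + (1993/713)*(-3) + 211*(1993/713)*(-⅓)) = 6512 - (211 + 3972049/508369 - 5979/713 - 420523/2139) = 6512 - 1*21091744/1525107 = 6512 - 21091744/1525107 = 9910405040/1525107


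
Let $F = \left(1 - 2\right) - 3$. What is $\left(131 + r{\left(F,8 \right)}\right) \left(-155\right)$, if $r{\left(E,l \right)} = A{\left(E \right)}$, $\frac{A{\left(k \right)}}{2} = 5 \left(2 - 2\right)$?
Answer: $-20305$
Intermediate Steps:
$F = -4$ ($F = \left(1 - 2\right) - 3 = -1 - 3 = -4$)
$A{\left(k \right)} = 0$ ($A{\left(k \right)} = 2 \cdot 5 \left(2 - 2\right) = 2 \cdot 5 \cdot 0 = 2 \cdot 0 = 0$)
$r{\left(E,l \right)} = 0$
$\left(131 + r{\left(F,8 \right)}\right) \left(-155\right) = \left(131 + 0\right) \left(-155\right) = 131 \left(-155\right) = -20305$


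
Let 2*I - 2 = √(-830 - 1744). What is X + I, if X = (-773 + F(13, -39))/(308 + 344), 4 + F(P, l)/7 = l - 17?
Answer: -541/652 + 3*I*√286/2 ≈ -0.82975 + 25.367*I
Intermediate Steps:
I = 1 + 3*I*√286/2 (I = 1 + √(-830 - 1744)/2 = 1 + √(-2574)/2 = 1 + (3*I*√286)/2 = 1 + 3*I*√286/2 ≈ 1.0 + 25.367*I)
F(P, l) = -147 + 7*l (F(P, l) = -28 + 7*(l - 17) = -28 + 7*(-17 + l) = -28 + (-119 + 7*l) = -147 + 7*l)
X = -1193/652 (X = (-773 + (-147 + 7*(-39)))/(308 + 344) = (-773 + (-147 - 273))/652 = (-773 - 420)*(1/652) = -1193*1/652 = -1193/652 ≈ -1.8298)
X + I = -1193/652 + (1 + 3*I*√286/2) = -541/652 + 3*I*√286/2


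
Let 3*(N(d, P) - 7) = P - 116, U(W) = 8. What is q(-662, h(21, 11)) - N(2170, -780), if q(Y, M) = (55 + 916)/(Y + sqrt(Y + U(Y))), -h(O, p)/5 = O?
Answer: 191053672/658347 - 971*I*sqrt(654)/438898 ≈ 290.2 - 0.056578*I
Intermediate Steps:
N(d, P) = -95/3 + P/3 (N(d, P) = 7 + (P - 116)/3 = 7 + (-116 + P)/3 = 7 + (-116/3 + P/3) = -95/3 + P/3)
h(O, p) = -5*O
q(Y, M) = 971/(Y + sqrt(8 + Y)) (q(Y, M) = (55 + 916)/(Y + sqrt(Y + 8)) = 971/(Y + sqrt(8 + Y)))
q(-662, h(21, 11)) - N(2170, -780) = 971/(-662 + sqrt(8 - 662)) - (-95/3 + (1/3)*(-780)) = 971/(-662 + sqrt(-654)) - (-95/3 - 260) = 971/(-662 + I*sqrt(654)) - 1*(-875/3) = 971/(-662 + I*sqrt(654)) + 875/3 = 875/3 + 971/(-662 + I*sqrt(654))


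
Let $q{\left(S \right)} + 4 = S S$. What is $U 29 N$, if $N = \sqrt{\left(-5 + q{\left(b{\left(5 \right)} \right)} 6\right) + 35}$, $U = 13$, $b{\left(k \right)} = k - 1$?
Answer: $377 \sqrt{102} \approx 3807.5$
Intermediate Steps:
$b{\left(k \right)} = -1 + k$
$q{\left(S \right)} = -4 + S^{2}$ ($q{\left(S \right)} = -4 + S S = -4 + S^{2}$)
$N = \sqrt{102}$ ($N = \sqrt{\left(-5 + \left(-4 + \left(-1 + 5\right)^{2}\right) 6\right) + 35} = \sqrt{\left(-5 + \left(-4 + 4^{2}\right) 6\right) + 35} = \sqrt{\left(-5 + \left(-4 + 16\right) 6\right) + 35} = \sqrt{\left(-5 + 12 \cdot 6\right) + 35} = \sqrt{\left(-5 + 72\right) + 35} = \sqrt{67 + 35} = \sqrt{102} \approx 10.1$)
$U 29 N = 13 \cdot 29 \sqrt{102} = 377 \sqrt{102}$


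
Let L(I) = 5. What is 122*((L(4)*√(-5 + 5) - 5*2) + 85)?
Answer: 9150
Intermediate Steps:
122*((L(4)*√(-5 + 5) - 5*2) + 85) = 122*((5*√(-5 + 5) - 5*2) + 85) = 122*((5*√0 - 10) + 85) = 122*((5*0 - 10) + 85) = 122*((0 - 10) + 85) = 122*(-10 + 85) = 122*75 = 9150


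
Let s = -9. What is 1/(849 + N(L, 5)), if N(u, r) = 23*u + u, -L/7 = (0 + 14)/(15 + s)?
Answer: 1/457 ≈ 0.0021882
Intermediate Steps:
L = -49/3 (L = -7*(0 + 14)/(15 - 9) = -98/6 = -7*7/3 = -49/3 ≈ -16.333)
N(u, r) = 24*u
1/(849 + N(L, 5)) = 1/(849 + 24*(-49/3)) = 1/(849 - 392) = 1/457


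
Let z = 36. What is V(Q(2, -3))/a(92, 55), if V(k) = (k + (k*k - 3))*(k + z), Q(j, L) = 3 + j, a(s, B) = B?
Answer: 1107/55 ≈ 20.127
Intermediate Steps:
V(k) = (36 + k)*(-3 + k + k**2) (V(k) = (k + (k*k - 3))*(k + 36) = (k + (k**2 - 3))*(36 + k) = (k + (-3 + k**2))*(36 + k) = (-3 + k + k**2)*(36 + k) = (36 + k)*(-3 + k + k**2))
V(Q(2, -3))/a(92, 55) = (-108 + (3 + 2)**3 + 33*(3 + 2) + 37*(3 + 2)**2)/55 = (-108 + 5**3 + 33*5 + 37*5**2)*(1/55) = (-108 + 125 + 165 + 37*25)*(1/55) = (-108 + 125 + 165 + 925)*(1/55) = 1107*(1/55) = 1107/55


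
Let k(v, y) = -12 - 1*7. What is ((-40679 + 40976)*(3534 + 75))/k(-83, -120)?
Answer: -1071873/19 ≈ -56414.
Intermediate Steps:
k(v, y) = -19 (k(v, y) = -12 - 7 = -19)
((-40679 + 40976)*(3534 + 75))/k(-83, -120) = ((-40679 + 40976)*(3534 + 75))/(-19) = (297*3609)*(-1/19) = 1071873*(-1/19) = -1071873/19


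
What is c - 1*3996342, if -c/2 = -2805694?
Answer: 1615046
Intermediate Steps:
c = 5611388 (c = -2*(-2805694) = 5611388)
c - 1*3996342 = 5611388 - 1*3996342 = 5611388 - 3996342 = 1615046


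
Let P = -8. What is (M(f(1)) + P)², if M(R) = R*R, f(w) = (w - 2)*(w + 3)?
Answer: 64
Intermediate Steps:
f(w) = (-2 + w)*(3 + w)
M(R) = R²
(M(f(1)) + P)² = ((-6 + 1 + 1²)² - 8)² = ((-6 + 1 + 1)² - 8)² = ((-4)² - 8)² = (16 - 8)² = 8² = 64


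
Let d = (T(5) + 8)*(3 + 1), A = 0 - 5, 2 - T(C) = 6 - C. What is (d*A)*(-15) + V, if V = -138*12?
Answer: 1044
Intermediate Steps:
T(C) = -4 + C (T(C) = 2 - (6 - C) = 2 + (-6 + C) = -4 + C)
A = -5
d = 36 (d = ((-4 + 5) + 8)*(3 + 1) = (1 + 8)*4 = 9*4 = 36)
V = -1656
(d*A)*(-15) + V = (36*(-5))*(-15) - 1656 = -180*(-15) - 1656 = 2700 - 1656 = 1044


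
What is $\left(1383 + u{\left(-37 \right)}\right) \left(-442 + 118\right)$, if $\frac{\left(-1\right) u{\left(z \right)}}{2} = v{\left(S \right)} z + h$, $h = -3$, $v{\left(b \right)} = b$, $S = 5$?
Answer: $-569916$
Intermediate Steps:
$u{\left(z \right)} = 6 - 10 z$ ($u{\left(z \right)} = - 2 \left(5 z - 3\right) = - 2 \left(-3 + 5 z\right) = 6 - 10 z$)
$\left(1383 + u{\left(-37 \right)}\right) \left(-442 + 118\right) = \left(1383 + \left(6 - -370\right)\right) \left(-442 + 118\right) = \left(1383 + \left(6 + 370\right)\right) \left(-324\right) = \left(1383 + 376\right) \left(-324\right) = 1759 \left(-324\right) = -569916$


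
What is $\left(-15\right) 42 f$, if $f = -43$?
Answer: $27090$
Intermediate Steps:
$\left(-15\right) 42 f = \left(-15\right) 42 \left(-43\right) = \left(-630\right) \left(-43\right) = 27090$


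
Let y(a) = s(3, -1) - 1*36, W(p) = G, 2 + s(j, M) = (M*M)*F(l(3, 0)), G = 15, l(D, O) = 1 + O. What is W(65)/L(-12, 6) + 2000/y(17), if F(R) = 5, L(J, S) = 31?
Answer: -61505/1023 ≈ -60.122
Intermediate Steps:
s(j, M) = -2 + 5*M² (s(j, M) = -2 + (M*M)*5 = -2 + M²*5 = -2 + 5*M²)
W(p) = 15
y(a) = -33 (y(a) = (-2 + 5*(-1)²) - 1*36 = (-2 + 5*1) - 36 = (-2 + 5) - 36 = 3 - 36 = -33)
W(65)/L(-12, 6) + 2000/y(17) = 15/31 + 2000/(-33) = 15*(1/31) + 2000*(-1/33) = 15/31 - 2000/33 = -61505/1023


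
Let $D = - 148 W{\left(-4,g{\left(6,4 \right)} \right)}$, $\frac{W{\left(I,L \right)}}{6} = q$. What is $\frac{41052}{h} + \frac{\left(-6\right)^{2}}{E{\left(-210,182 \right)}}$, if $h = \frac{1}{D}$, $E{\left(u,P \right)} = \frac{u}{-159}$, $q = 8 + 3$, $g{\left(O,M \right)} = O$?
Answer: $- \frac{14034856806}{35} \approx -4.01 \cdot 10^{8}$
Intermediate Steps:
$q = 11$
$W{\left(I,L \right)} = 66$ ($W{\left(I,L \right)} = 6 \cdot 11 = 66$)
$E{\left(u,P \right)} = - \frac{u}{159}$ ($E{\left(u,P \right)} = u \left(- \frac{1}{159}\right) = - \frac{u}{159}$)
$D = -9768$ ($D = \left(-148\right) 66 = -9768$)
$h = - \frac{1}{9768}$ ($h = \frac{1}{-9768} = - \frac{1}{9768} \approx -0.00010238$)
$\frac{41052}{h} + \frac{\left(-6\right)^{2}}{E{\left(-210,182 \right)}} = \frac{41052}{- \frac{1}{9768}} + \frac{\left(-6\right)^{2}}{\left(- \frac{1}{159}\right) \left(-210\right)} = 41052 \left(-9768\right) + \frac{36}{\frac{70}{53}} = -400995936 + 36 \cdot \frac{53}{70} = -400995936 + \frac{954}{35} = - \frac{14034856806}{35}$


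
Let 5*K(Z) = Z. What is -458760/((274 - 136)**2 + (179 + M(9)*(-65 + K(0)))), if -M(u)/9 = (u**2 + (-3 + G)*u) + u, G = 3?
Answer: -458760/71873 ≈ -6.3829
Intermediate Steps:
K(Z) = Z/5
M(u) = -9*u - 9*u**2 (M(u) = -9*((u**2 + (-3 + 3)*u) + u) = -9*((u**2 + 0*u) + u) = -9*((u**2 + 0) + u) = -9*(u**2 + u) = -9*(u + u**2) = -9*u - 9*u**2)
-458760/((274 - 136)**2 + (179 + M(9)*(-65 + K(0)))) = -458760/((274 - 136)**2 + (179 + (-9*9*(1 + 9))*(-65 + (1/5)*0))) = -458760/(138**2 + (179 + (-9*9*10)*(-65 + 0))) = -458760/(19044 + (179 - 810*(-65))) = -458760/(19044 + (179 + 52650)) = -458760/(19044 + 52829) = -458760/71873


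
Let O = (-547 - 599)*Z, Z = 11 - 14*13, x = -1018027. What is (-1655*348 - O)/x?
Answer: 771906/1018027 ≈ 0.75824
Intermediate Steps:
Z = -171 (Z = 11 - 182 = -171)
O = 195966 (O = (-547 - 599)*(-171) = -1146*(-171) = 195966)
(-1655*348 - O)/x = (-1655*348 - 1*195966)/(-1018027) = (-575940 - 195966)*(-1/1018027) = -771906*(-1/1018027) = 771906/1018027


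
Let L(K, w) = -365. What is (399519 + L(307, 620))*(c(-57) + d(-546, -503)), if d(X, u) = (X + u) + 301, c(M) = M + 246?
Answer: -223127086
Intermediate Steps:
c(M) = 246 + M
d(X, u) = 301 + X + u
(399519 + L(307, 620))*(c(-57) + d(-546, -503)) = (399519 - 365)*((246 - 57) + (301 - 546 - 503)) = 399154*(189 - 748) = 399154*(-559) = -223127086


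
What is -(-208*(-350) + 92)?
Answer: -72892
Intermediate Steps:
-(-208*(-350) + 92) = -(72800 + 92) = -1*72892 = -72892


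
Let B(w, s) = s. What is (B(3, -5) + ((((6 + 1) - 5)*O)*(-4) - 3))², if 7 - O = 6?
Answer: 256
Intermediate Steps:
O = 1 (O = 7 - 1*6 = 7 - 6 = 1)
(B(3, -5) + ((((6 + 1) - 5)*O)*(-4) - 3))² = (-5 + ((((6 + 1) - 5)*1)*(-4) - 3))² = (-5 + (((7 - 5)*1)*(-4) - 3))² = (-5 + ((2*1)*(-4) - 3))² = (-5 + (2*(-4) - 3))² = (-5 + (-8 - 3))² = (-5 - 11)² = (-16)² = 256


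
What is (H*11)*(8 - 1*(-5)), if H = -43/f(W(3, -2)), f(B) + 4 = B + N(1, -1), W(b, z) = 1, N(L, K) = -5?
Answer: 6149/8 ≈ 768.63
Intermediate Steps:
f(B) = -9 + B (f(B) = -4 + (B - 5) = -4 + (-5 + B) = -9 + B)
H = 43/8 (H = -43/(-9 + 1) = -43/(-8) = -43*(-1/8) = 43/8 ≈ 5.3750)
(H*11)*(8 - 1*(-5)) = ((43/8)*11)*(8 - 1*(-5)) = 473*(8 + 5)/8 = (473/8)*13 = 6149/8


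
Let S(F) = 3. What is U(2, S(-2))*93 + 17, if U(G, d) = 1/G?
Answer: 127/2 ≈ 63.500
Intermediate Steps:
U(2, S(-2))*93 + 17 = 93/2 + 17 = 127/2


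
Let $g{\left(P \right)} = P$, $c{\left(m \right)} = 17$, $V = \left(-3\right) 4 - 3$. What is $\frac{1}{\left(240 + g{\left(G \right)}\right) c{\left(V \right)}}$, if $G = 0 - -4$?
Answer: $\frac{1}{4148} \approx 0.00024108$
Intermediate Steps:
$G = 4$ ($G = 0 + 4 = 4$)
$V = -15$ ($V = -12 - 3 = -15$)
$\frac{1}{\left(240 + g{\left(G \right)}\right) c{\left(V \right)}} = \frac{1}{\left(240 + 4\right) 17} = \frac{1}{244 \cdot 17} = \frac{1}{4148}$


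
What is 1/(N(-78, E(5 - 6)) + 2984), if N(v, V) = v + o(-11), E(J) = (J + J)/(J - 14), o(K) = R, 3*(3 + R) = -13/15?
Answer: 45/130622 ≈ 0.00034451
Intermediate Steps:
R = -148/45 (R = -3 + (-13/15)/3 = -3 + (-13*1/15)/3 = -3 + (⅓)*(-13/15) = -3 - 13/45 = -148/45 ≈ -3.2889)
o(K) = -148/45
E(J) = 2*J/(-14 + J) (E(J) = (2*J)/(-14 + J) = 2*J/(-14 + J))
N(v, V) = -148/45 + v (N(v, V) = v - 148/45 = -148/45 + v)
1/(N(-78, E(5 - 6)) + 2984) = 1/((-148/45 - 78) + 2984) = 1/(-3658/45 + 2984) = 1/(130622/45) = 45/130622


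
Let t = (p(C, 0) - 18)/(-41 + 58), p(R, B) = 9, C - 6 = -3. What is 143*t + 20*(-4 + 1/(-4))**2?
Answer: 19417/68 ≈ 285.54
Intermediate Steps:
C = 3 (C = 6 - 3 = 3)
t = -9/17 (t = (9 - 18)/(-41 + 58) = -9/17 ≈ -0.52941)
143*t + 20*(-4 + 1/(-4))**2 = 143*(-9/17) + 20*(-4 + 1/(-4))**2 = -1287/17 + 20*(-4 - 1/4)**2 = -1287/17 + 20*(-17/4)**2 = -1287/17 + 20*(289/16) = -1287/17 + 1445/4 = 19417/68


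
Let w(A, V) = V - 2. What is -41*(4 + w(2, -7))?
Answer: 205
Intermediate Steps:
w(A, V) = -2 + V
-41*(4 + w(2, -7)) = -41*(4 + (-2 - 7)) = -41*(4 - 9) = -41*(-5) = 205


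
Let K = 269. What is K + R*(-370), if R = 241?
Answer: -88901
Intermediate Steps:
K + R*(-370) = 269 + 241*(-370) = 269 - 89170 = -88901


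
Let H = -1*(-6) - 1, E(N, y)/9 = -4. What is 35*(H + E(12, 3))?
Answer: -1085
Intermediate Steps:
E(N, y) = -36 (E(N, y) = 9*(-4) = -36)
H = 5 (H = 6 - 1 = 5)
35*(H + E(12, 3)) = 35*(5 - 36) = 35*(-31) = -1085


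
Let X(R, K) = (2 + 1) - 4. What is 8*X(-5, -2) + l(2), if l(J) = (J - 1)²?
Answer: -7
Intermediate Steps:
l(J) = (-1 + J)²
X(R, K) = -1 (X(R, K) = 3 - 4 = -1)
8*X(-5, -2) + l(2) = 8*(-1) + (-1 + 2)² = -8 + 1² = -8 + 1 = -7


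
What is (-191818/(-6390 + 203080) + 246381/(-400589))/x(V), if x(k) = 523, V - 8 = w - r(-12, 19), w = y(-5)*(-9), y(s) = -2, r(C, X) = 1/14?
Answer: -703937414/231506391935 ≈ -0.0030407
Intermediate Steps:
r(C, X) = 1/14
w = 18 (w = -2*(-9) = 18)
V = 363/14 (V = 8 + (18 - 1*1/14) = 8 + (18 - 1/14) = 8 + 251/14 = 363/14 ≈ 25.929)
(-191818/(-6390 + 203080) + 246381/(-400589))/x(V) = (-191818/(-6390 + 203080) + 246381/(-400589))/523 = (-191818/196690 + 246381*(-1/400589))*(1/523) = (-191818*1/196690 - 246381/400589)*(1/523) = (-95909/98345 - 246381/400589)*(1/523) = -703937414/442650845*1/523 = -703937414/231506391935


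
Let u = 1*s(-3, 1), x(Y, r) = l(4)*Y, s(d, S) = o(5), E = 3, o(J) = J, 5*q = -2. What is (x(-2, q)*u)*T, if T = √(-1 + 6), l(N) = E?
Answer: -30*√5 ≈ -67.082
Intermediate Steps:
q = -⅖ (q = (⅕)*(-2) = -⅖ ≈ -0.40000)
s(d, S) = 5
l(N) = 3
x(Y, r) = 3*Y
T = √5 ≈ 2.2361
u = 5 (u = 1*5 = 5)
(x(-2, q)*u)*T = ((3*(-2))*5)*√5 = (-6*5)*√5 = -30*√5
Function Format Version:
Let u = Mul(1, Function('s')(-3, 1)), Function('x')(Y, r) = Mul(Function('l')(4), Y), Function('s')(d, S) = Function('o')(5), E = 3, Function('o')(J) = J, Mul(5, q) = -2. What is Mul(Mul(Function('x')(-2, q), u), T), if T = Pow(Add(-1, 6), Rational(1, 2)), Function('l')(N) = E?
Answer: Mul(-30, Pow(5, Rational(1, 2))) ≈ -67.082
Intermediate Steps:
q = Rational(-2, 5) (q = Mul(Rational(1, 5), -2) = Rational(-2, 5) ≈ -0.40000)
Function('s')(d, S) = 5
Function('l')(N) = 3
Function('x')(Y, r) = Mul(3, Y)
T = Pow(5, Rational(1, 2)) ≈ 2.2361
u = 5 (u = Mul(1, 5) = 5)
Mul(Mul(Function('x')(-2, q), u), T) = Mul(Mul(Mul(3, -2), 5), Pow(5, Rational(1, 2))) = Mul(Mul(-6, 5), Pow(5, Rational(1, 2))) = Mul(-30, Pow(5, Rational(1, 2)))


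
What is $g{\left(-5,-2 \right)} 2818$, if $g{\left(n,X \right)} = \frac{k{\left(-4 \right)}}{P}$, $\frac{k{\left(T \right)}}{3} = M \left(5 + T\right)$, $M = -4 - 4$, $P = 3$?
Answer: $-22544$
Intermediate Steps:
$M = -8$ ($M = -4 - 4 = -8$)
$k{\left(T \right)} = -120 - 24 T$ ($k{\left(T \right)} = 3 \left(- 8 \left(5 + T\right)\right) = 3 \left(-40 - 8 T\right) = -120 - 24 T$)
$g{\left(n,X \right)} = -8$ ($g{\left(n,X \right)} = \frac{-120 - -96}{3} = \left(-120 + 96\right) \frac{1}{3} = \left(-24\right) \frac{1}{3} = -8$)
$g{\left(-5,-2 \right)} 2818 = \left(-8\right) 2818 = -22544$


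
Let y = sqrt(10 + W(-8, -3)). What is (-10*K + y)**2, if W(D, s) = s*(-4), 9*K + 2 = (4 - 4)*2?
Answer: 2182/81 + 40*sqrt(22)/9 ≈ 47.785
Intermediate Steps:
K = -2/9 (K = -2/9 + ((4 - 4)*2)/9 = -2/9 + (0*2)/9 = -2/9 + (1/9)*0 = -2/9 + 0 = -2/9 ≈ -0.22222)
W(D, s) = -4*s
y = sqrt(22) (y = sqrt(10 - 4*(-3)) = sqrt(10 + 12) = sqrt(22) ≈ 4.6904)
(-10*K + y)**2 = (-10*(-2/9) + sqrt(22))**2 = (20/9 + sqrt(22))**2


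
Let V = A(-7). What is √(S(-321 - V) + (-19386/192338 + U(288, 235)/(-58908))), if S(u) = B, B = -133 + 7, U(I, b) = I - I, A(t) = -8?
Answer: 3*I*√129582245867/96169 ≈ 11.229*I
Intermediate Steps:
V = -8
U(I, b) = 0
B = -126
S(u) = -126
√(S(-321 - V) + (-19386/192338 + U(288, 235)/(-58908))) = √(-126 + (-19386/192338 + 0/(-58908))) = √(-126 + (-19386*1/192338 + 0*(-1/58908))) = √(-126 + (-9693/96169 + 0)) = √(-126 - 9693/96169) = √(-12126987/96169) = 3*I*√129582245867/96169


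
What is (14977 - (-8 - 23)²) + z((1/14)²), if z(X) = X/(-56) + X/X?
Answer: 153850591/10976 ≈ 14017.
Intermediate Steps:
z(X) = 1 - X/56 (z(X) = X*(-1/56) + 1 = -X/56 + 1 = 1 - X/56)
(14977 - (-8 - 23)²) + z((1/14)²) = (14977 - (-8 - 23)²) + (1 - (1/14)²/56) = (14977 - 1*(-31)²) + (1 - (1/14)²/56) = (14977 - 1*961) + (1 - 1/56*1/196) = (14977 - 961) + (1 - 1/10976) = 14016 + 10975/10976 = 153850591/10976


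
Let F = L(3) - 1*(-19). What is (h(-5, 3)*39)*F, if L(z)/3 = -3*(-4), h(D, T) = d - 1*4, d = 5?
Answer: 2145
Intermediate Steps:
h(D, T) = 1 (h(D, T) = 5 - 1*4 = 5 - 4 = 1)
L(z) = 36 (L(z) = 3*(-3*(-4)) = 3*12 = 36)
F = 55 (F = 36 - 1*(-19) = 36 + 19 = 55)
(h(-5, 3)*39)*F = (1*39)*55 = 39*55 = 2145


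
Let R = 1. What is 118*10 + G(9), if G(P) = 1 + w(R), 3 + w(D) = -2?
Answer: 1176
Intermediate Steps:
w(D) = -5 (w(D) = -3 - 2 = -5)
G(P) = -4 (G(P) = 1 - 5 = -4)
118*10 + G(9) = 118*10 - 4 = 1180 - 4 = 1176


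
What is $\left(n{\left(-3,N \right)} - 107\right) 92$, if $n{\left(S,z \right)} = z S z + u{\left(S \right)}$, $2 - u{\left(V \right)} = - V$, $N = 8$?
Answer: $-27600$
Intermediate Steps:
$u{\left(V \right)} = 2 + V$ ($u{\left(V \right)} = 2 - - V = 2 + V$)
$n{\left(S,z \right)} = 2 + S + S z^{2}$ ($n{\left(S,z \right)} = z S z + \left(2 + S\right) = S z z + \left(2 + S\right) = S z^{2} + \left(2 + S\right) = 2 + S + S z^{2}$)
$\left(n{\left(-3,N \right)} - 107\right) 92 = \left(\left(2 - 3 - 3 \cdot 8^{2}\right) - 107\right) 92 = \left(\left(2 - 3 - 192\right) - 107\right) 92 = \left(-193 - 107\right) 92 = \left(-300\right) 92 = -27600$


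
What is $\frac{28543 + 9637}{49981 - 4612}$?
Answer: $\frac{38180}{45369} \approx 0.84154$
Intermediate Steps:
$\frac{28543 + 9637}{49981 - 4612} = \frac{38180}{45369}$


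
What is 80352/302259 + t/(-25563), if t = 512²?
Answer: -25727115040/2575548939 ≈ -9.9890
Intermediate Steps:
t = 262144
80352/302259 + t/(-25563) = 80352/302259 + 262144/(-25563) = 80352*(1/302259) + 262144*(-1/25563) = 26784/100753 - 262144/25563 = -25727115040/2575548939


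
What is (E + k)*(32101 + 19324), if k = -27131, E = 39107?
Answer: 615865800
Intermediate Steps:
(E + k)*(32101 + 19324) = (39107 - 27131)*(32101 + 19324) = 11976*51425 = 615865800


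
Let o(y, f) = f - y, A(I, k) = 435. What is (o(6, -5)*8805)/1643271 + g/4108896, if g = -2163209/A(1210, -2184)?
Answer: -58890145573813/979044297628320 ≈ -0.060151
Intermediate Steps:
g = -2163209/435 ≈ -4972.9
(o(6, -5)*8805)/1643271 + g/4108896 = ((-5 - 1*6)*8805)/1643271 - 2163209/435/4108896 = ((-5 - 6)*8805)*(1/1643271) - 2163209/435*1/4108896 = -11*8805*(1/1643271) - 2163209/1787369760 = -96855*1/1643271 - 2163209/1787369760 = -32285/547757 - 2163209/1787369760 = -58890145573813/979044297628320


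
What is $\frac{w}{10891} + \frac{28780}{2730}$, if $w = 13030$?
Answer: $\frac{34901488}{2973243} \approx 11.739$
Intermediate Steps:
$\frac{w}{10891} + \frac{28780}{2730} = \frac{13030}{10891} + \frac{28780}{2730} = 13030 \cdot \frac{1}{10891} + 28780 \cdot \frac{1}{2730} = \frac{13030}{10891} + \frac{2878}{273} = \frac{34901488}{2973243}$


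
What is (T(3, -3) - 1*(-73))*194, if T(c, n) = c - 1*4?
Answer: 13968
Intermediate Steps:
T(c, n) = -4 + c (T(c, n) = c - 4 = -4 + c)
(T(3, -3) - 1*(-73))*194 = ((-4 + 3) - 1*(-73))*194 = (-1 + 73)*194 = 72*194 = 13968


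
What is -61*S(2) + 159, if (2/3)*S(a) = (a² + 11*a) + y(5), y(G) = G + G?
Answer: -3135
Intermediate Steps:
y(G) = 2*G
S(a) = 15 + 3*a²/2 + 33*a/2 (S(a) = 3*((a² + 11*a) + 2*5)/2 = 3*((a² + 11*a) + 10)/2 = 3*(10 + a² + 11*a)/2 = 15 + 3*a²/2 + 33*a/2)
-61*S(2) + 159 = -61*(15 + (3/2)*2² + (33/2)*2) + 159 = -61*(15 + (3/2)*4 + 33) + 159 = -61*(15 + 6 + 33) + 159 = -61*54 + 159 = -3294 + 159 = -3135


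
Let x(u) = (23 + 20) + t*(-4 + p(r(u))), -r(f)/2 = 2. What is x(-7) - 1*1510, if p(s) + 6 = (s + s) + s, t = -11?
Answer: -1225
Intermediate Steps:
r(f) = -4 (r(f) = -2*2 = -4)
p(s) = -6 + 3*s (p(s) = -6 + ((s + s) + s) = -6 + (2*s + s) = -6 + 3*s)
x(u) = 285 (x(u) = (23 + 20) - 11*(-4 + (-6 + 3*(-4))) = 43 - 11*(-4 + (-6 - 12)) = 43 - 11*(-4 - 18) = 43 - 11*(-22) = 43 + 242 = 285)
x(-7) - 1*1510 = 285 - 1*1510 = 285 - 1510 = -1225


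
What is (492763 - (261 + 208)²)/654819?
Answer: 90934/218273 ≈ 0.41661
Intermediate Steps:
(492763 - (261 + 208)²)/654819 = (492763 - 1*469²)*(1/654819) = (492763 - 1*219961)*(1/654819) = (492763 - 219961)*(1/654819) = 272802*(1/654819) = 90934/218273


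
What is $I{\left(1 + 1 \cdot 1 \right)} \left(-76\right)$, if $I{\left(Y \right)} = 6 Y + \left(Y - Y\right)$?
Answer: $-912$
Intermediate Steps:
$I{\left(Y \right)} = 6 Y$ ($I{\left(Y \right)} = 6 Y + 0 = 6 Y$)
$I{\left(1 + 1 \cdot 1 \right)} \left(-76\right) = 6 \left(1 + 1 \cdot 1\right) \left(-76\right) = 6 \left(1 + 1\right) \left(-76\right) = 6 \cdot 2 \left(-76\right) = 12 \left(-76\right) = -912$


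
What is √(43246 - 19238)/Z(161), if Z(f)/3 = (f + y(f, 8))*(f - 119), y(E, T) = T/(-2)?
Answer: √6002/9891 ≈ 0.0078326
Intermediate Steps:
y(E, T) = -T/2 (y(E, T) = T*(-½) = -T/2)
Z(f) = 3*(-119 + f)*(-4 + f) (Z(f) = 3*((f - ½*8)*(f - 119)) = 3*((f - 4)*(-119 + f)) = 3*((-4 + f)*(-119 + f)) = 3*((-119 + f)*(-4 + f)) = 3*(-119 + f)*(-4 + f))
√(43246 - 19238)/Z(161) = √(43246 - 19238)/(1428 - 369*161 + 3*161²) = √24008/(1428 - 59409 + 3*25921) = (2*√6002)/(1428 - 59409 + 77763) = (2*√6002)/19782 = (2*√6002)*(1/19782) = √6002/9891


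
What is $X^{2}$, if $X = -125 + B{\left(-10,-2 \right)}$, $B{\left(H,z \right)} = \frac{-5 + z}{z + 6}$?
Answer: $\frac{257049}{16} \approx 16066.0$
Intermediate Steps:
$B{\left(H,z \right)} = \frac{-5 + z}{6 + z}$
$X = - \frac{507}{4}$ ($X = -125 + \frac{-5 - 2}{6 - 2} = -125 + \frac{1}{4} \left(-7\right) = -125 - \frac{7}{4} = - \frac{507}{4} \approx -126.75$)
$X^{2} = \left(- \frac{507}{4}\right)^{2} = \frac{257049}{16}$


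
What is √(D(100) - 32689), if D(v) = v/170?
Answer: I*√9446951/17 ≈ 180.8*I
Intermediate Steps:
D(v) = v/170 (D(v) = v*(1/170) = v/170)
√(D(100) - 32689) = √((1/170)*100 - 32689) = √(10/17 - 32689) = √(-555703/17) = I*√9446951/17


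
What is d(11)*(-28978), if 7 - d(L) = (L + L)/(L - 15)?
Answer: -362225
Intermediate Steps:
d(L) = 7 - 2*L/(-15 + L) (d(L) = 7 - (L + L)/(L - 15) = 7 - 2*L/(-15 + L))
d(11)*(-28978) = (5*(-21 + 11)/(-15 + 11))*(-28978) = (5*(-10)/(-4))*(-28978) = (5*(-1/4)*(-10))*(-28978) = (25/2)*(-28978) = -362225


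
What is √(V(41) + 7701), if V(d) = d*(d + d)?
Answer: √11063 ≈ 105.18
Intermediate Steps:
V(d) = 2*d² (V(d) = d*(2*d) = 2*d²)
√(V(41) + 7701) = √(2*41² + 7701) = √(2*1681 + 7701) = √(3362 + 7701) = √11063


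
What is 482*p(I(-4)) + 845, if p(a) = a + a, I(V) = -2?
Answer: -1083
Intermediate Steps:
p(a) = 2*a
482*p(I(-4)) + 845 = 482*(2*(-2)) + 845 = 482*(-4) + 845 = -1928 + 845 = -1083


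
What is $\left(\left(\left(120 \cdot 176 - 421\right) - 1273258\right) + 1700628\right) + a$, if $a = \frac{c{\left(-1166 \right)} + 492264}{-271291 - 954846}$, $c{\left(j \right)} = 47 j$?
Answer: $\frac{549393541991}{1226137} \approx 4.4807 \cdot 10^{5}$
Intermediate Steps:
$a = - \frac{437462}{1226137}$ ($a = \frac{47 \left(-1166\right) + 492264}{-271291 - 954846} = \frac{-54802 + 492264}{-1226137} = 437462 \left(- \frac{1}{1226137}\right) = - \frac{437462}{1226137} \approx -0.35678$)
$\left(\left(\left(120 \cdot 176 - 421\right) - 1273258\right) + 1700628\right) + a = \left(\left(\left(120 \cdot 176 - 421\right) - 1273258\right) + 1700628\right) - \frac{437462}{1226137} = \left(\left(\left(21120 - 421\right) - 1273258\right) + 1700628\right) - \frac{437462}{1226137} = \left(\left(20699 - 1273258\right) + 1700628\right) - \frac{437462}{1226137} = \left(-1252559 + 1700628\right) - \frac{437462}{1226137} = 448069 - \frac{437462}{1226137} = \frac{549393541991}{1226137}$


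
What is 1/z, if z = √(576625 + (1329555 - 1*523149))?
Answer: √1383031/1383031 ≈ 0.00085032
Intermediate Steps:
z = √1383031 (z = √(576625 + (1329555 - 523149)) = √(576625 + 806406) = √1383031 ≈ 1176.0)
1/z = 1/(√1383031) = √1383031/1383031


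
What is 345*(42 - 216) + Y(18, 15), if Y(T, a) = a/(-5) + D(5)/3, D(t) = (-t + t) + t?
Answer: -180094/3 ≈ -60031.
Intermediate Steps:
D(t) = t (D(t) = 0 + t = t)
Y(T, a) = 5/3 - a/5 (Y(T, a) = a/(-5) + 5/3 = a*(-⅕) + 5*(⅓) = -a/5 + 5/3 = 5/3 - a/5)
345*(42 - 216) + Y(18, 15) = 345*(42 - 216) + (5/3 - ⅕*15) = 345*(-174) + (5/3 - 3) = -60030 - 4/3 = -180094/3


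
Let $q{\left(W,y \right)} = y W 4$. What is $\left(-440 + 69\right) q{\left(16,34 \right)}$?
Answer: $-807296$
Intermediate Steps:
$q{\left(W,y \right)} = 4 W y$ ($q{\left(W,y \right)} = W y 4 = 4 W y$)
$\left(-440 + 69\right) q{\left(16,34 \right)} = \left(-440 + 69\right) 4 \cdot 16 \cdot 34 = \left(-371\right) 2176 = -807296$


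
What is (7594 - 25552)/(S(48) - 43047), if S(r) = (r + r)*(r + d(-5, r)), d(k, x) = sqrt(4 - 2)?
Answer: 76698618/164170921 + 191552*sqrt(2)/164170921 ≈ 0.46884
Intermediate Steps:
d(k, x) = sqrt(2)
S(r) = 2*r*(r + sqrt(2)) (S(r) = (r + r)*(r + sqrt(2)) = (2*r)*(r + sqrt(2)) = 2*r*(r + sqrt(2)))
(7594 - 25552)/(S(48) - 43047) = (7594 - 25552)/(2*48*(48 + sqrt(2)) - 43047) = -17958/((4608 + 96*sqrt(2)) - 43047) = -17958/(-38439 + 96*sqrt(2))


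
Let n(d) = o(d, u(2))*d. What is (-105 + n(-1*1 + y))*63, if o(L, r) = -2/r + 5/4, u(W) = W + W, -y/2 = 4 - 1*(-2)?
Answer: -28917/4 ≈ -7229.3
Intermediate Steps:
y = -12 (y = -2*(4 - 1*(-2)) = -2*(4 + 2) = -2*6 = -12)
u(W) = 2*W
o(L, r) = 5/4 - 2/r (o(L, r) = -2/r + 5*(¼) = -2/r + 5/4 = 5/4 - 2/r)
n(d) = 3*d/4 (n(d) = (5/4 - 2/(2*2))*d = (5/4 - 2/4)*d = (5/4 - 2*¼)*d = (5/4 - ½)*d = 3*d/4)
(-105 + n(-1*1 + y))*63 = (-105 + 3*(-1*1 - 12)/4)*63 = (-105 + 3*(-1 - 12)/4)*63 = (-105 + (¾)*(-13))*63 = (-105 - 39/4)*63 = -459/4*63 = -28917/4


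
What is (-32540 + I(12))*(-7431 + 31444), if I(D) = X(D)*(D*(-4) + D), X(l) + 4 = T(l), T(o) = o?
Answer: -788298764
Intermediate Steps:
X(l) = -4 + l
I(D) = -3*D*(-4 + D) (I(D) = (-4 + D)*(D*(-4) + D) = (-4 + D)*(-4*D + D) = (-4 + D)*(-3*D) = -3*D*(-4 + D))
(-32540 + I(12))*(-7431 + 31444) = (-32540 + 3*12*(4 - 1*12))*(-7431 + 31444) = (-32540 + 3*12*(4 - 12))*24013 = (-32540 + 3*12*(-8))*24013 = (-32540 - 288)*24013 = -32828*24013 = -788298764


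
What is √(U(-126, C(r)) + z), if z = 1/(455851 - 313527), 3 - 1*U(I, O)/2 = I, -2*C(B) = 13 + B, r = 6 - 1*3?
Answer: √1306519838533/71162 ≈ 16.062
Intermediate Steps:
r = 3 (r = 6 - 3 = 3)
C(B) = -13/2 - B/2 (C(B) = -(13 + B)/2 = -13/2 - B/2)
U(I, O) = 6 - 2*I
z = 1/142324 ≈ 7.0262e-6
√(U(-126, C(r)) + z) = √((6 - 2*(-126)) + 1/142324) = √((6 + 252) + 1/142324) = √(258 + 1/142324) = √(36719593/142324) = √1306519838533/71162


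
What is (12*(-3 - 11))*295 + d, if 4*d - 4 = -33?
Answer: -198269/4 ≈ -49567.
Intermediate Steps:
d = -29/4 (d = 1 + (1/4)*(-33) = 1 - 33/4 = -29/4 ≈ -7.2500)
(12*(-3 - 11))*295 + d = (12*(-3 - 11))*295 - 29/4 = (12*(-14))*295 - 29/4 = -168*295 - 29/4 = -49560 - 29/4 = -198269/4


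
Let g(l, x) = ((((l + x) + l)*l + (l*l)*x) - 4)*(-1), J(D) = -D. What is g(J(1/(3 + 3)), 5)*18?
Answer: 167/2 ≈ 83.500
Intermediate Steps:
g(l, x) = 4 - l*(x + 2*l) - x*l² (g(l, x) = (((x + 2*l)*l + l²*x) - 4)*(-1) = ((l*(x + 2*l) + x*l²) - 4)*(-1) = (-4 + l*(x + 2*l) + x*l²)*(-1) = 4 - l*(x + 2*l) - x*l²)
g(J(1/(3 + 3)), 5)*18 = (4 - 2/(3 + 3)² - 1*(-1/(3 + 3))*5 - 1*5*(-1/(3 + 3))²)*18 = (4 - 2*(-1/6)² - 1*(-1/6)*5 - 1*5*(-1/6)²)*18 = (4 - 2*(-1*⅙)² - 1*(-1*⅙)*5 - 1*5*(-1*⅙)²)*18 = (4 - 2*(-⅙)² - 1*(-⅙)*5 - 1*5*(-⅙)²)*18 = (4 - 2*1/36 + ⅚ - 1*5*1/36)*18 = (4 - 1/18 + ⅚ - 5/36)*18 = (167/36)*18 = 167/2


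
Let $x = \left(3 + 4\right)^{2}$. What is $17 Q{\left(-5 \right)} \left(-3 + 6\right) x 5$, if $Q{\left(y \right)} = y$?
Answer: $-62475$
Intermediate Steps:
$x = 49$ ($x = 7^{2} = 49$)
$17 Q{\left(-5 \right)} \left(-3 + 6\right) x 5 = 17 \left(-5\right) \left(-3 + 6\right) 49 \cdot 5 = - 85 \cdot 3 \cdot 49 \cdot 5 = - 85 \cdot 147 \cdot 5 = \left(-85\right) 735 = -62475$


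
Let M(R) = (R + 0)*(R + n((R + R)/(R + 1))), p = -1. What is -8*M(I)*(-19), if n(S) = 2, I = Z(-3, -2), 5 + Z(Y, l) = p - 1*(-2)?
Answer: 1216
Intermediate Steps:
Z(Y, l) = -4 (Z(Y, l) = -5 + (-1 - 1*(-2)) = -5 + (-1 + 2) = -5 + 1 = -4)
I = -4
M(R) = R*(2 + R) (M(R) = (R + 0)*(R + 2) = R*(2 + R))
-8*M(I)*(-19) = -(-32)*(2 - 4)*(-19) = -(-32)*(-2)*(-19) = -8*8*(-19) = -64*(-19) = 1216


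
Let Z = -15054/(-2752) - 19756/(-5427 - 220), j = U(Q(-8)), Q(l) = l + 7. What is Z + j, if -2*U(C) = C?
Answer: 73574361/7770272 ≈ 9.4687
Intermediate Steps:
Q(l) = 7 + l
U(C) = -C/2
j = ½ (j = -(7 - 8)/2 = -½*(-1) = ½ ≈ 0.50000)
Z = 69689225/7770272 (Z = -15054*(-1/2752) - 19756/(-5647) = 7527/1376 - 19756*(-1/5647) = 7527/1376 + 19756/5647 = 69689225/7770272 ≈ 8.9687)
Z + j = 69689225/7770272 + ½ = 73574361/7770272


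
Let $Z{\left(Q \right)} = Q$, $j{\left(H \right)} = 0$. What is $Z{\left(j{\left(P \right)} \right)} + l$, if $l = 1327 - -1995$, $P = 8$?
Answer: $3322$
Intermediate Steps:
$l = 3322$ ($l = 1327 + 1995 = 3322$)
$Z{\left(j{\left(P \right)} \right)} + l = 0 + 3322 = 3322$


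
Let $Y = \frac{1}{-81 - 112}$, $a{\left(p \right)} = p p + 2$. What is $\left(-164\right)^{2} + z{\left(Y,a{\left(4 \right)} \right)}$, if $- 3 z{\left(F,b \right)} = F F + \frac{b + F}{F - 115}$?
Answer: $\frac{22237085826911}{826778804} \approx 26896.0$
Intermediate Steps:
$a{\left(p \right)} = 2 + p^{2}$ ($a{\left(p \right)} = p^{2} + 2 = 2 + p^{2}$)
$Y = - \frac{1}{193}$ ($Y = \frac{1}{-193} = - \frac{1}{193} \approx -0.0051813$)
$z{\left(F,b \right)} = - \frac{F^{2}}{3} - \frac{F + b}{3 \left(-115 + F\right)}$ ($z{\left(F,b \right)} = - \frac{F F + \frac{b + F}{F - 115}}{3} = - \frac{F^{2} + \frac{F + b}{-115 + F}}{3} = - \frac{F^{2}}{3} - \frac{F + b}{3 \left(-115 + F\right)}$)
$\left(-164\right)^{2} + z{\left(Y,a{\left(4 \right)} \right)} = \left(-164\right)^{2} + \frac{\left(-1\right) \left(- \frac{1}{193}\right) - \left(2 + 4^{2}\right) - \left(- \frac{1}{193}\right)^{3} + 115 \left(- \frac{1}{193}\right)^{2}}{3 \left(-115 - \frac{1}{193}\right)} = 26896 + \frac{\frac{1}{193} - \left(2 + 16\right) - - \frac{1}{7189057} + 115 \cdot \frac{1}{37249}}{3 \left(- \frac{22196}{193}\right)} = 26896 + \frac{1}{3} \left(- \frac{193}{22196}\right) \left(\frac{1}{193} - 18 + \frac{1}{7189057} + \frac{115}{37249}\right) = 26896 + \frac{1}{3} \left(- \frac{193}{22196}\right) \left(- \frac{129343581}{7189057}\right) = 26896 + \frac{43114527}{826778804} = \frac{22237085826911}{826778804}$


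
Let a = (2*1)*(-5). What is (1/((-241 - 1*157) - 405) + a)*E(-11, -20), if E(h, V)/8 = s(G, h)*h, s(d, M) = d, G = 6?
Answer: 385488/73 ≈ 5280.7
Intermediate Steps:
a = -10 (a = 2*(-5) = -10)
E(h, V) = 48*h (E(h, V) = 8*(6*h) = 48*h)
(1/((-241 - 1*157) - 405) + a)*E(-11, -20) = (1/((-241 - 1*157) - 405) - 10)*(48*(-11)) = (1/((-241 - 157) - 405) - 10)*(-528) = (1/(-398 - 405) - 10)*(-528) = (1/(-803) - 10)*(-528) = (-1/803 - 10)*(-528) = -8031/803*(-528) = 385488/73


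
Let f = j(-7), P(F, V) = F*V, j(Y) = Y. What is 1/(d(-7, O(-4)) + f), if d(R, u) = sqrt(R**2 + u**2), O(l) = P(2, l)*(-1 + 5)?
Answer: 7/1024 + sqrt(1073)/1024 ≈ 0.038825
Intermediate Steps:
f = -7
O(l) = 8*l (O(l) = (2*l)*(-1 + 5) = (2*l)*4 = 8*l)
1/(d(-7, O(-4)) + f) = 1/(sqrt((-7)**2 + (8*(-4))**2) - 7) = 1/(sqrt(49 + (-32)**2) - 7) = 1/(sqrt(49 + 1024) - 7) = 1/(sqrt(1073) - 7) = 1/(-7 + sqrt(1073))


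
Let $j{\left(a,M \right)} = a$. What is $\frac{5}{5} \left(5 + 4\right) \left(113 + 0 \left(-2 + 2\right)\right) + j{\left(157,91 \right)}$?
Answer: $1174$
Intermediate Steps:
$\frac{5}{5} \left(5 + 4\right) \left(113 + 0 \left(-2 + 2\right)\right) + j{\left(157,91 \right)} = \frac{5}{5} \left(5 + 4\right) \left(113 + 0 \left(-2 + 2\right)\right) + 157 = 5 \cdot \frac{1}{5} \cdot 9 \left(113 + 0 \cdot 0\right) + 157 = 1 \cdot 9 \left(113 + 0\right) + 157 = 9 \cdot 113 + 157 = 1017 + 157 = 1174$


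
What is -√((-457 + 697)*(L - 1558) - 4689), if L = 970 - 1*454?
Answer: -I*√254769 ≈ -504.75*I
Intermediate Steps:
L = 516 (L = 970 - 454 = 516)
-√((-457 + 697)*(L - 1558) - 4689) = -√((-457 + 697)*(516 - 1558) - 4689) = -√(240*(-1042) - 4689) = -√(-250080 - 4689) = -√(-254769) = -I*√254769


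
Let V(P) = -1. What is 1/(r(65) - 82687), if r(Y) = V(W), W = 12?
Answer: -1/82688 ≈ -1.2094e-5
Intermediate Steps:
r(Y) = -1
1/(r(65) - 82687) = 1/(-1 - 82687) = 1/(-82688) = -1/82688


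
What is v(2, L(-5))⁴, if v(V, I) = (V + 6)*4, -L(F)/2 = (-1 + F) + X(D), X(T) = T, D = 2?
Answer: 1048576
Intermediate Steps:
L(F) = -2 - 2*F (L(F) = -2*((-1 + F) + 2) = -2*(1 + F) = -2 - 2*F)
v(V, I) = 24 + 4*V (v(V, I) = (6 + V)*4 = 24 + 4*V)
v(2, L(-5))⁴ = (24 + 4*2)⁴ = (24 + 8)⁴ = 32⁴ = 1048576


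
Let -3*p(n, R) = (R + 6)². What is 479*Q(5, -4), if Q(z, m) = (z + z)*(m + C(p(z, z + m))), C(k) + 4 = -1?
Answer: -43110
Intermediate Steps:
p(n, R) = -(6 + R)²/3 (p(n, R) = -(R + 6)²/3 = -(6 + R)²/3)
C(k) = -5 (C(k) = -4 - 1 = -5)
Q(z, m) = 2*z*(-5 + m) (Q(z, m) = (z + z)*(m - 5) = (2*z)*(-5 + m) = 2*z*(-5 + m))
479*Q(5, -4) = 479*(2*5*(-5 - 4)) = 479*(2*5*(-9)) = 479*(-90) = -43110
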